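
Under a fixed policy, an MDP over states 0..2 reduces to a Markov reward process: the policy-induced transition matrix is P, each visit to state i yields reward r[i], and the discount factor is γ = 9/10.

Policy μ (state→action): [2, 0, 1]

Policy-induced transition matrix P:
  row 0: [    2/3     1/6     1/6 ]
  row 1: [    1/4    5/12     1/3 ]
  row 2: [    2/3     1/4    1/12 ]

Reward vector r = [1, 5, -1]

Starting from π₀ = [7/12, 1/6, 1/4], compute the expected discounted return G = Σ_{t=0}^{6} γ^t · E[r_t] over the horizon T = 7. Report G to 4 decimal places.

G = 7.8388

t=0: π = [0.5833, 0.1667, 0.2500], E[r] = 1.1667, γ^t·E[r] = 1.166667, running G = 1.166667
t=1: π = [0.5972, 0.2292, 0.1736], E[r] = 1.5694, γ^t·E[r] = 1.412500, running G = 2.579167
t=2: π = [0.5712, 0.2384, 0.1904], E[r] = 1.5729, γ^t·E[r] = 1.274063, running G = 3.853229
t=3: π = [0.5673, 0.2421, 0.1905], E[r] = 1.5875, γ^t·E[r] = 1.157273, running G = 5.010503
t=4: π = [0.5658, 0.2431, 0.1911], E[r] = 1.5900, γ^t·E[r] = 1.043218, running G = 6.053720
t=5: π = [0.5654, 0.2434, 0.1913], E[r] = 1.5910, γ^t·E[r] = 0.939445, running G = 6.993166
t=6: π = [0.5653, 0.2434, 0.1913], E[r] = 1.5912, γ^t·E[r] = 0.845630, running G = 7.838796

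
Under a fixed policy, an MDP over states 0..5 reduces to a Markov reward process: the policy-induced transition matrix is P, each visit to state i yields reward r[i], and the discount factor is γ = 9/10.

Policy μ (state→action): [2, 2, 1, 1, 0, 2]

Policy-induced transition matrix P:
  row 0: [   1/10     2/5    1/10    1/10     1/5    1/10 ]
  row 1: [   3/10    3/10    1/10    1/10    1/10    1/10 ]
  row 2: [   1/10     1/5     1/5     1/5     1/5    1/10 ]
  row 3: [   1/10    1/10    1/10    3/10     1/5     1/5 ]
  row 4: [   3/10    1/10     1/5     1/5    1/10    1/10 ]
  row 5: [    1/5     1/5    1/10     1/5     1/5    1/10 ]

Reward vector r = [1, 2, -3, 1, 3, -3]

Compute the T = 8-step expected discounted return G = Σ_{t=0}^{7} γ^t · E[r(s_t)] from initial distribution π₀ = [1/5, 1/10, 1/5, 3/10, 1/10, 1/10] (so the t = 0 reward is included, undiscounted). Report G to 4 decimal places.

G = 2.6831

t=0: π = [0.2000, 0.1000, 0.2000, 0.3000, 0.1000, 0.1000], E[r] = 0.1000, γ^t·E[r] = 0.100000, running G = 0.100000
t=1: π = [0.1500, 0.2100, 0.1300, 0.2000, 0.1800, 0.1300], E[r] = 0.5300, γ^t·E[r] = 0.477000, running G = 0.577000
t=2: π = [0.1910, 0.2130, 0.1310, 0.1840, 0.1610, 0.1200], E[r] = 0.5310, γ^t·E[r] = 0.430110, running G = 1.007110
t=3: π = [0.1868, 0.2250, 0.1292, 0.1780, 0.1626, 0.1184], E[r] = 0.5598, γ^t·E[r] = 0.408094, running G = 1.415204
t=4: π = [0.1894, 0.2258, 0.1292, 0.1766, 0.1612, 0.1178], E[r] = 0.5604, γ^t·E[r] = 0.367652, running G = 1.782856
t=5: π = [0.1892, 0.2267, 0.1290, 0.1761, 0.1613, 0.1177], E[r] = 0.5624, γ^t·E[r] = 0.332116, running G = 2.114973
t=6: π = [0.1894, 0.2268, 0.1290, 0.1760, 0.1612, 0.1176], E[r] = 0.5626, γ^t·E[r] = 0.298975, running G = 2.413948
t=7: π = [0.1894, 0.2268, 0.1290, 0.1760, 0.1612, 0.1176], E[r] = 0.5627, γ^t·E[r] = 0.269150, running G = 2.683097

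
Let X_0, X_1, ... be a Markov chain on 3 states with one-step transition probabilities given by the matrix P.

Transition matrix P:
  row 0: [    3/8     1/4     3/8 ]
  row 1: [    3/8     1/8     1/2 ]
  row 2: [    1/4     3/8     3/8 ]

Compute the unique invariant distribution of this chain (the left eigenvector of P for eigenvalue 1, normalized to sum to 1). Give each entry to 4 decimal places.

Balance equations π_j = Σ_i π_i·P[i][j]:
  π_0 = 3/8·π_0 + 3/8·π_1 + 1/4·π_2
  π_1 = 1/4·π_0 + 1/8·π_1 + 3/8·π_2
  normalize: π_0 + π_1 + π_2 = 1
Solving the linear system gives exactly π = [23/71, 19/71, 29/71].

π = [0.3239, 0.2676, 0.4085]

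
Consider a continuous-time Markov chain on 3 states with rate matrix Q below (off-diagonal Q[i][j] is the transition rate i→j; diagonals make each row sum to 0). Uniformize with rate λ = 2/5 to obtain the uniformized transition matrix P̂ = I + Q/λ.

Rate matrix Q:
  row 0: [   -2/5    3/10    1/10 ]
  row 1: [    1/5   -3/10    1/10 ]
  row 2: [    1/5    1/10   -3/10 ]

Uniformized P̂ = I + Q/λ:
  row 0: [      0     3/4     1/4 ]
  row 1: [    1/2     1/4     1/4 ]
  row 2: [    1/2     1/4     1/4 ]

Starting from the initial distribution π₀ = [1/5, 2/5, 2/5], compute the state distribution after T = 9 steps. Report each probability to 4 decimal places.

π = [0.3336, 0.4164, 0.2500]

t=0: π = [0.2000, 0.4000, 0.4000]
t=1: π = [0.4000, 0.3500, 0.2500]
t=2: π = [0.3000, 0.4500, 0.2500]
t=3: π = [0.3500, 0.4000, 0.2500]
t=4: π = [0.3250, 0.4250, 0.2500]
t=5: π = [0.3375, 0.4125, 0.2500]
t=6: π = [0.3313, 0.4188, 0.2500]
t=7: π = [0.3344, 0.4156, 0.2500]
t=8: π = [0.3328, 0.4172, 0.2500]
t=9: π = [0.3336, 0.4164, 0.2500]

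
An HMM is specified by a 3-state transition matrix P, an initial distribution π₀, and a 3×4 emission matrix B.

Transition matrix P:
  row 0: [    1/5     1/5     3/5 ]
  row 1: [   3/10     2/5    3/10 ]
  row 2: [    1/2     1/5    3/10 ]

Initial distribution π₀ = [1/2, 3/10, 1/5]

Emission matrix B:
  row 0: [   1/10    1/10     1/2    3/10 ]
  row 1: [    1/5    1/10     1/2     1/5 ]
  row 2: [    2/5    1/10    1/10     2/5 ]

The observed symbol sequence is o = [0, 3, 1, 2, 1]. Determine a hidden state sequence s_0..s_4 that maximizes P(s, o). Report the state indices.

path = [2, 0, 2, 0, 2]

t=0: δ = [5.000e-02, 6.000e-02, 8.000e-02]  (obs o_0=0)
t=1: δ = [1.200e-02, 4.800e-03, 1.200e-02]  ψ = [2, 1, 0]  (obs o_1=3)
t=2: δ = [6.000e-04, 2.400e-04, 7.200e-04]  ψ = [2, 0, 0]  (obs o_2=1)
t=3: δ = [1.800e-04, 7.200e-05, 3.600e-05]  ψ = [2, 2, 0]  (obs o_3=2)
t=4: δ = [3.600e-06, 3.600e-06, 1.080e-05]  ψ = [0, 0, 0]  (obs o_4=1)
backtrack: best end state = 2; path = [2, 0, 2, 0, 2]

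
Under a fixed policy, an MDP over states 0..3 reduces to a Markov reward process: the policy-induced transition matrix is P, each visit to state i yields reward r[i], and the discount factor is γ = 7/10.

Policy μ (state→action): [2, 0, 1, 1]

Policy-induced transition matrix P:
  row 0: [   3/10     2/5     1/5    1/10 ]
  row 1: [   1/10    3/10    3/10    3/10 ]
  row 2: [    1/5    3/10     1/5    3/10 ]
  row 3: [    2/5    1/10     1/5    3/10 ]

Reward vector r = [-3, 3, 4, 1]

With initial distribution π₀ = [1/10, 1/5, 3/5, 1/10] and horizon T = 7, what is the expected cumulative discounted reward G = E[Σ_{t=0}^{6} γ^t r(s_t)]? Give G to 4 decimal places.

G = 5.4538

t=0: π = [0.1000, 0.2000, 0.6000, 0.1000], E[r] = 2.8000, γ^t·E[r] = 2.800000, running G = 2.800000
t=1: π = [0.2100, 0.2900, 0.2200, 0.2800], E[r] = 1.4000, γ^t·E[r] = 0.980000, running G = 3.780000
t=2: π = [0.2480, 0.2650, 0.2290, 0.2580], E[r] = 1.2250, γ^t·E[r] = 0.600250, running G = 4.380250
t=3: π = [0.2499, 0.2732, 0.2265, 0.2504], E[r] = 1.2263, γ^t·E[r] = 0.420621, running G = 4.800871
t=4: π = [0.2478, 0.2749, 0.2273, 0.2500], E[r] = 1.2408, γ^t·E[r] = 0.297911, running G = 5.098782
t=5: π = [0.2473, 0.2748, 0.2275, 0.2505], E[r] = 1.2429, γ^t·E[r] = 0.208888, running G = 5.307670
t=6: π = [0.2473, 0.2746, 0.2275, 0.2505], E[r] = 1.2423, γ^t·E[r] = 0.146160, running G = 5.453830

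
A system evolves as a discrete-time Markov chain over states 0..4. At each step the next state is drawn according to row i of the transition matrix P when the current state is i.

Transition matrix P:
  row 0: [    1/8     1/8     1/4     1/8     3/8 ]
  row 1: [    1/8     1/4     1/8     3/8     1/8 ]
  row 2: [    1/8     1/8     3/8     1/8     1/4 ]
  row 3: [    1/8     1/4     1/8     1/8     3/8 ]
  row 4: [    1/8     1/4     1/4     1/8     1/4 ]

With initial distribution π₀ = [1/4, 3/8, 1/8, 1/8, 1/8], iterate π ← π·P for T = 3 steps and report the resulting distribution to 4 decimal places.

t=0: π = [0.2500, 0.3750, 0.1250, 0.1250, 0.1250]
t=1: π = [0.1250, 0.2031, 0.2031, 0.2188, 0.2500]
t=2: π = [0.1250, 0.2090, 0.2227, 0.1758, 0.2676]
t=3: π = [0.1250, 0.2065, 0.2297, 0.1772, 0.2615]

π = [0.1250, 0.2065, 0.2297, 0.1772, 0.2615]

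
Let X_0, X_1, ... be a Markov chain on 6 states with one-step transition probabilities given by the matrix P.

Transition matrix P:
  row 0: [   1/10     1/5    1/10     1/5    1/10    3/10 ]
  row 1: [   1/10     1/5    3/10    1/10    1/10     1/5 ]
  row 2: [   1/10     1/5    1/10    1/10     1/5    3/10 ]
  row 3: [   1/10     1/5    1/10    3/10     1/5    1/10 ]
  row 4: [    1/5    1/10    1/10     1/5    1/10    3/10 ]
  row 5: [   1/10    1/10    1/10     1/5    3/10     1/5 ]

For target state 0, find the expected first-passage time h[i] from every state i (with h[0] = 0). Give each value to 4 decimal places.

First-step conditioning: h[0] = 0; for i ≠ 0, h[i] = 1 + Σ_k P[i][k]·h[k].
  h[1] = 1 + 1/5·h[1] + 3/10·h[2] + 1/10·h[3] + 1/10·h[4] + 1/5·h[5]
  h[2] = 1 + 1/5·h[1] + 1/10·h[2] + 1/10·h[3] + 1/5·h[4] + 3/10·h[5]
  h[3] = 1 + 1/5·h[1] + 1/10·h[2] + 3/10·h[3] + 1/5·h[4] + 1/10·h[5]
  h[4] = 1 + 1/10·h[1] + 1/10·h[2] + 1/5·h[3] + 1/10·h[4] + 3/10·h[5]
  h[5] = 1 + 1/10·h[1] + 1/10·h[2] + 1/5·h[3] + 3/10·h[4] + 1/5·h[5]
Solving the 5×5 linear system over states ≠ 0 gives exactly h = [0, 49170/5783, 48680/5783, 48790/5783, 44220/5783, 48240/5783] (h[0] = 0 is the target).

h = [0.0000, 8.5025, 8.4178, 8.4368, 7.6466, 8.3417]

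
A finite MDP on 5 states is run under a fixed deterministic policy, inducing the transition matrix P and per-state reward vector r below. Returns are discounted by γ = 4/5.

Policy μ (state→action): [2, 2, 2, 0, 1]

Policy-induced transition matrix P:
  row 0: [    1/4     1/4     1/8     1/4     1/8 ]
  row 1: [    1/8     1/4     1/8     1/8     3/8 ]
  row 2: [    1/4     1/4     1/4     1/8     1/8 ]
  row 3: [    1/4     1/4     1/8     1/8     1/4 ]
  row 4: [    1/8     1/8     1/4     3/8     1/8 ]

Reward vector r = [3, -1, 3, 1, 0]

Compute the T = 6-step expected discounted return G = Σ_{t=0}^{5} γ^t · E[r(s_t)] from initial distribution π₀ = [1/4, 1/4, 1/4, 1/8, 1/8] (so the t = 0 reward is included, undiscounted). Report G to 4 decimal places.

G = 4.2797

t=0: π = [0.2500, 0.2500, 0.2500, 0.1250, 0.1250], E[r] = 1.3750, γ^t·E[r] = 1.375000, running G = 1.375000
t=1: π = [0.2031, 0.2344, 0.1719, 0.1875, 0.2031], E[r] = 1.0781, γ^t·E[r] = 0.862500, running G = 2.237500
t=2: π = [0.1953, 0.2246, 0.1719, 0.2012, 0.2070], E[r] = 1.0781, γ^t·E[r] = 0.690000, running G = 2.927500
t=3: π = [0.1960, 0.2241, 0.1724, 0.2012, 0.2063], E[r] = 1.0823, γ^t·E[r] = 0.554125, running G = 3.481625
t=4: π = [0.1962, 0.2242, 0.1723, 0.2011, 0.2062], E[r] = 1.0825, γ^t·E[r] = 0.443375, running G = 3.925000
t=5: π = [0.1962, 0.2242, 0.1723, 0.2011, 0.2062], E[r] = 1.0824, γ^t·E[r] = 0.354676, running G = 4.279676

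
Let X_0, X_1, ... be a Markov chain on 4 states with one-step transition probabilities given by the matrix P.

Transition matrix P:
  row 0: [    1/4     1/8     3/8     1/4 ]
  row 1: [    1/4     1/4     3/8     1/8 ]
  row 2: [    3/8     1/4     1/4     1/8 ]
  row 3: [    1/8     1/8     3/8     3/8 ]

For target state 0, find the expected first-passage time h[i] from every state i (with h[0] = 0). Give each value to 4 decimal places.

First-step conditioning: h[0] = 0; for i ≠ 0, h[i] = 1 + Σ_k P[i][k]·h[k].
  h[1] = 1 + 1/4·h[1] + 3/8·h[2] + 1/8·h[3]
  h[2] = 1 + 1/4·h[1] + 1/4·h[2] + 1/8·h[3]
  h[3] = 1 + 1/8·h[1] + 3/8·h[2] + 3/8·h[3]
Solving the 3×3 linear system over states ≠ 0 gives exactly h = [0, 48/13, 128/39, 56/13] (h[0] = 0 is the target).

h = [0.0000, 3.6923, 3.2821, 4.3077]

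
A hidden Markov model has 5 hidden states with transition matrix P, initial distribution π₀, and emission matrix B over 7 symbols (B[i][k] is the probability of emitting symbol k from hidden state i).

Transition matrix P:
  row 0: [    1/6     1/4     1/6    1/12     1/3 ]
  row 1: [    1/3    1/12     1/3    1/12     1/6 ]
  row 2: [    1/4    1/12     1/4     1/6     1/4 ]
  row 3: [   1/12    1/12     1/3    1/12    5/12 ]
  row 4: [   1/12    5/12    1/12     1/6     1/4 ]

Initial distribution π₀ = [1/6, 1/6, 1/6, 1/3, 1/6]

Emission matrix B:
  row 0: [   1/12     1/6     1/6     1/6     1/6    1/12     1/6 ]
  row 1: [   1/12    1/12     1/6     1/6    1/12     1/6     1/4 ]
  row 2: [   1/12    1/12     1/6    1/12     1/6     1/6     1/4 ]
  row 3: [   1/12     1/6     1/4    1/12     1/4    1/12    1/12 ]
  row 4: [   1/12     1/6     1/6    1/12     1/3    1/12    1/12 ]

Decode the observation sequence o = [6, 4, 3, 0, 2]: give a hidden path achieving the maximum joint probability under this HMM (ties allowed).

path = [3, 4, 1, 0, 4]

t=0: δ = [2.778e-02, 4.167e-02, 4.167e-02, 2.778e-02, 1.389e-02]  (obs o_0=6)
t=1: δ = [2.315e-03, 5.787e-04, 2.315e-03, 1.736e-03, 3.858e-03]  ψ = [1, 0, 1, 2, 3]  (obs o_1=4)
t=2: δ = [9.645e-05, 2.679e-04, 4.823e-05, 5.358e-05, 8.038e-05]  ψ = [2, 4, 2, 4, 4]  (obs o_2=3)
t=3: δ = [7.442e-06, 2.791e-06, 7.442e-06, 1.861e-06, 3.721e-06]  ψ = [1, 4, 1, 1, 1]  (obs o_3=0)
t=4: δ = [3.101e-07, 3.101e-07, 3.101e-07, 3.101e-07, 4.135e-07]  ψ = [2, 0, 2, 2, 0]  (obs o_4=2)
backtrack: best end state = 4; path = [3, 4, 1, 0, 4]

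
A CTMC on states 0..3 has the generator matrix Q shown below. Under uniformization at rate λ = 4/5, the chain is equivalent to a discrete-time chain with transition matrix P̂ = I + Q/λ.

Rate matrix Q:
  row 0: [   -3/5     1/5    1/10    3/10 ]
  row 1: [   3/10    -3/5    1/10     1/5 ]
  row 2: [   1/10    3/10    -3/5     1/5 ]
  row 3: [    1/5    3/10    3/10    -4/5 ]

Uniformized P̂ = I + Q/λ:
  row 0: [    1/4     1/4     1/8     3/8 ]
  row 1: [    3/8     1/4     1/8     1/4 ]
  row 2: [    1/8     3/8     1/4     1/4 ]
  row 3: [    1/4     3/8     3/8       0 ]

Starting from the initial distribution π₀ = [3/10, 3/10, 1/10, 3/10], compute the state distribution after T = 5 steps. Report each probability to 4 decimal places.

t=0: π = [0.3000, 0.3000, 0.1000, 0.3000]
t=1: π = [0.2750, 0.3000, 0.2125, 0.2125]
t=2: π = [0.2609, 0.3031, 0.2047, 0.2313]
t=3: π = [0.2623, 0.3045, 0.2084, 0.2248]
t=4: π = [0.2620, 0.3042, 0.2073, 0.2266]
t=5: π = [0.2621, 0.3042, 0.2076, 0.2261]

π = [0.2621, 0.3042, 0.2076, 0.2261]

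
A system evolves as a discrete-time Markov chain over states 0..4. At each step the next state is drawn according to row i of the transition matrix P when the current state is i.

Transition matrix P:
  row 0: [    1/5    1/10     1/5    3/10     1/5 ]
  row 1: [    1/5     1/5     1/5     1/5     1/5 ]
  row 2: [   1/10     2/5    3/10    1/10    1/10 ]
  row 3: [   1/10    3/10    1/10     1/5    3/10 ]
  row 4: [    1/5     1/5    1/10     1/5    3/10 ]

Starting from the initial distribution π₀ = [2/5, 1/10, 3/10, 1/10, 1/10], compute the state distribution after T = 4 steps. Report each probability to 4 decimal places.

π = [0.1626, 0.2389, 0.1756, 0.1986, 0.2244]

t=0: π = [0.4000, 0.1000, 0.3000, 0.1000, 0.1000]
t=1: π = [0.1600, 0.2300, 0.2100, 0.2100, 0.1900]
t=2: π = [0.1580, 0.2470, 0.1810, 0.1950, 0.2190]
t=3: π = [0.1624, 0.2399, 0.1767, 0.1977, 0.2233]
t=4: π = [0.1626, 0.2389, 0.1756, 0.1986, 0.2244]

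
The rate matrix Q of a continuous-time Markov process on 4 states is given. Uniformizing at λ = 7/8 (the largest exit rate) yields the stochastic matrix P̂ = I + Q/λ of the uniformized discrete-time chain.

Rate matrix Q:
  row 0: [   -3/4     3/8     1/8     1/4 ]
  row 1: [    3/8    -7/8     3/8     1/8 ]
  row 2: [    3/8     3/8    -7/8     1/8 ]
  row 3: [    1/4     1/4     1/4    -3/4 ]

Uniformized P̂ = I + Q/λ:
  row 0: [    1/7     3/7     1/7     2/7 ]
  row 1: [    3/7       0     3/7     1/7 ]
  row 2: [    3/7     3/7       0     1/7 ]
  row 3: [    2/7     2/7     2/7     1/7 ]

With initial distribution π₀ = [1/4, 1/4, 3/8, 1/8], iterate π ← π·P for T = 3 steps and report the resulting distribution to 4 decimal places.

t=0: π = [0.2500, 0.2500, 0.3750, 0.1250]
t=1: π = [0.3393, 0.3036, 0.1786, 0.1786]
t=2: π = [0.3061, 0.2730, 0.2296, 0.1913]
t=3: π = [0.3138, 0.2843, 0.2154, 0.1866]

π = [0.3138, 0.2843, 0.2154, 0.1866]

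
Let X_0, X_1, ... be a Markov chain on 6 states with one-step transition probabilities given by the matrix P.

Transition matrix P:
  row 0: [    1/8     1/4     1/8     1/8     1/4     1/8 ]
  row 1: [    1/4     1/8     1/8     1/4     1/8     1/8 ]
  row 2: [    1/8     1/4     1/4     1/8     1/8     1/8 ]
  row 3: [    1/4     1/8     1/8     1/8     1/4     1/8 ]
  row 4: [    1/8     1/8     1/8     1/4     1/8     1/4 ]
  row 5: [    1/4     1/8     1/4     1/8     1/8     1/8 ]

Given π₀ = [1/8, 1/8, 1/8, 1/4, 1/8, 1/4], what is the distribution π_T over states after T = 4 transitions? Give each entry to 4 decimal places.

π = [0.1853, 0.1687, 0.1638, 0.1671, 0.1692, 0.1461]

t=0: π = [0.1250, 0.1250, 0.1250, 0.2500, 0.1250, 0.2500]
t=1: π = [0.2031, 0.1563, 0.1719, 0.1563, 0.1719, 0.1406]
t=2: π = [0.1816, 0.1719, 0.1641, 0.1660, 0.1699, 0.1465]
t=3: π = [0.1855, 0.1682, 0.1638, 0.1677, 0.1685, 0.1462]
t=4: π = [0.1853, 0.1687, 0.1638, 0.1671, 0.1692, 0.1461]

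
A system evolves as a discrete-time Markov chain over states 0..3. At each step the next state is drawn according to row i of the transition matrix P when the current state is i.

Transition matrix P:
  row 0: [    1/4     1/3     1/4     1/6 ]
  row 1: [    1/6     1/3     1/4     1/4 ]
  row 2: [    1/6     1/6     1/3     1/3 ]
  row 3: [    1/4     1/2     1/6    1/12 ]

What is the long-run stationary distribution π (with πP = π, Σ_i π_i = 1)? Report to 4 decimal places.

Balance equations π_j = Σ_i π_i·P[i][j]:
  π_0 = 1/4·π_0 + 1/6·π_1 + 1/6·π_2 + 1/4·π_3
  π_1 = 1/3·π_0 + 1/3·π_1 + 1/6·π_2 + 1/2·π_3
  π_2 = 1/4·π_0 + 1/4·π_1 + 1/3·π_2 + 1/6·π_3
  normalize: π_0 + π_1 + π_2 + π_3 = 1
Solving the linear system gives exactly π = [173/858, 281/858, 217/858, 17/78].

π = [0.2016, 0.3275, 0.2529, 0.2179]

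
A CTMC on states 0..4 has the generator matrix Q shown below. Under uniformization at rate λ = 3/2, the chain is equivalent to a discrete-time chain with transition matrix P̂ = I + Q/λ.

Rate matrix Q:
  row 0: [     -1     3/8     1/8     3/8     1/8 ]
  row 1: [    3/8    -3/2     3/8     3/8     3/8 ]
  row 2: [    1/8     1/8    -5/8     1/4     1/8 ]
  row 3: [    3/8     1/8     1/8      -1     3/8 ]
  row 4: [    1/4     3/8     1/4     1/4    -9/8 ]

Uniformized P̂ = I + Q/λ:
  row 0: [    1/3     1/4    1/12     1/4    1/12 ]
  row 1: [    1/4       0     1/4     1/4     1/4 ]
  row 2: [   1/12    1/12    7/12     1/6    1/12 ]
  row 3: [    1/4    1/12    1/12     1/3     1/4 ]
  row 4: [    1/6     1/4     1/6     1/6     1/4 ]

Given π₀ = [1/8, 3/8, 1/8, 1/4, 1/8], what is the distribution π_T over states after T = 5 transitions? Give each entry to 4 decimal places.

π = [0.2135, 0.1367, 0.2400, 0.2352, 0.1746]

t=0: π = [0.1250, 0.3750, 0.1250, 0.2500, 0.1250]
t=1: π = [0.2292, 0.0938, 0.2188, 0.2500, 0.2083]
t=2: π = [0.2153, 0.1484, 0.2257, 0.2352, 0.1753]
t=3: π = [0.2157, 0.1361, 0.2355, 0.2362, 0.1765]
t=4: π = [0.2140, 0.1374, 0.2385, 0.2353, 0.1748]
t=5: π = [0.2135, 0.1367, 0.2400, 0.2352, 0.1746]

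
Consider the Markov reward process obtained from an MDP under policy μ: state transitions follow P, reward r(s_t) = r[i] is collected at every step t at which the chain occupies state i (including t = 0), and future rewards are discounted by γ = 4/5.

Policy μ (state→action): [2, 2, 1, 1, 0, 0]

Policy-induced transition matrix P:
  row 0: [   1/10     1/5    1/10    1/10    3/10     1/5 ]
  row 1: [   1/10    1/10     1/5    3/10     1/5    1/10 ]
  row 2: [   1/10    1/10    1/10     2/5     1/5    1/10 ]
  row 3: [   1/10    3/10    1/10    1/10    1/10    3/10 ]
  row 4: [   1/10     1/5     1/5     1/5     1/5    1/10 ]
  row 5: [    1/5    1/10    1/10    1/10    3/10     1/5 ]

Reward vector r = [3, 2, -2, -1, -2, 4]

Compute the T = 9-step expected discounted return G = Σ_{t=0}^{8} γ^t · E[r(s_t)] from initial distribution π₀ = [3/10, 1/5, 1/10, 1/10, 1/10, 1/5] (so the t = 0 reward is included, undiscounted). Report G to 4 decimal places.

G = 3.1402

t=0: π = [0.3000, 0.2000, 0.1000, 0.1000, 0.1000, 0.2000], E[r] = 1.6000, γ^t·E[r] = 1.600000, running G = 1.600000
t=1: π = [0.1200, 0.1600, 0.1300, 0.1800, 0.2400, 0.1700], E[r] = 0.4400, γ^t·E[r] = 0.352000, running G = 1.952000
t=2: π = [0.1170, 0.1720, 0.1400, 0.1950, 0.2110, 0.1650], E[r] = 0.4580, γ^t·E[r] = 0.293120, running G = 2.245120
t=3: π = [0.1165, 0.1718, 0.1383, 0.1975, 0.2087, 0.1672], E[r] = 0.4704, γ^t·E[r] = 0.240845, running G = 2.485965
t=4: π = [0.1167, 0.1720, 0.1381, 0.1967, 0.2086, 0.1679], E[r] = 0.4756, γ^t·E[r] = 0.194814, running G = 2.680779
t=5: π = [0.1168, 0.1719, 0.1381, 0.1967, 0.2088, 0.1678], E[r] = 0.4749, γ^t·E[r] = 0.155630, running G = 2.836409
t=6: π = [0.1168, 0.1719, 0.1381, 0.1967, 0.2088, 0.1678], E[r] = 0.4749, γ^t·E[r] = 0.124498, running G = 2.960907
t=7: π = [0.1168, 0.1719, 0.1381, 0.1967, 0.2088, 0.1678], E[r] = 0.4749, γ^t·E[r] = 0.099593, running G = 3.060500
t=8: π = [0.1168, 0.1719, 0.1381, 0.1967, 0.2088, 0.1678], E[r] = 0.4749, γ^t·E[r] = 0.079675, running G = 3.140175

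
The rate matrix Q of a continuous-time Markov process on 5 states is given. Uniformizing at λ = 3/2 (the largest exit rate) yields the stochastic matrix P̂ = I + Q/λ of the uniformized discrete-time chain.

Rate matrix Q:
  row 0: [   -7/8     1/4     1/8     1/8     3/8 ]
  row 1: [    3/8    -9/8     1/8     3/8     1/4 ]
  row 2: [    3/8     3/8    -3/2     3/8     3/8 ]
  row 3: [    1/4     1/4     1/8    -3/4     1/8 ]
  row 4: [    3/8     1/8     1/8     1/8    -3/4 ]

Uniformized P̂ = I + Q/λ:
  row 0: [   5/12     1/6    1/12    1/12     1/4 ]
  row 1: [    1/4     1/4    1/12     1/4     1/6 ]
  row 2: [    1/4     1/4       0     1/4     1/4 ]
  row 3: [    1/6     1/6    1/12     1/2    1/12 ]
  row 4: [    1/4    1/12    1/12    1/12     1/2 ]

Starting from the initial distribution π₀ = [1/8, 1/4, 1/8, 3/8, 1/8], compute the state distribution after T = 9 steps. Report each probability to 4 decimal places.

π = [0.2788, 0.1645, 0.0769, 0.2120, 0.2679]

t=0: π = [0.1250, 0.2500, 0.1250, 0.3750, 0.1250]
t=1: π = [0.2396, 0.1875, 0.0729, 0.3021, 0.1979]
t=2: π = [0.2648, 0.1719, 0.0773, 0.2526, 0.2335]
t=3: π = [0.2731, 0.1680, 0.0769, 0.2301, 0.2520]
t=4: π = [0.2763, 0.1661, 0.0769, 0.2200, 0.2606]
t=5: π = [0.2777, 0.1652, 0.0769, 0.2155, 0.2646]
t=6: π = [0.2783, 0.1648, 0.0769, 0.2135, 0.2665]
t=7: π = [0.2786, 0.1646, 0.0769, 0.2126, 0.2673]
t=8: π = [0.2787, 0.1645, 0.0769, 0.2122, 0.2677]
t=9: π = [0.2788, 0.1645, 0.0769, 0.2120, 0.2679]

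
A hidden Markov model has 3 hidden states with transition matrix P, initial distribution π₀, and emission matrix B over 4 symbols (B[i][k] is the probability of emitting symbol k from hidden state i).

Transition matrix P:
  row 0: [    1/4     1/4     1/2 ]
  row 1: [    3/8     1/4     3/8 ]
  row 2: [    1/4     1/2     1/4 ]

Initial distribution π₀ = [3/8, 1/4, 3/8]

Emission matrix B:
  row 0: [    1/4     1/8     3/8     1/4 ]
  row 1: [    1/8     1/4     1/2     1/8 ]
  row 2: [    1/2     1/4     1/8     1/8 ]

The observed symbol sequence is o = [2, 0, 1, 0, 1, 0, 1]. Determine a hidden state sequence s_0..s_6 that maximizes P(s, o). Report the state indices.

path = [0, 2, 1, 2, 1, 2, 1]

t=0: δ = [1.406e-01, 1.250e-01, 4.688e-02]  (obs o_0=2)
t=1: δ = [1.172e-02, 4.395e-03, 3.516e-02]  ψ = [1, 0, 0]  (obs o_1=0)
t=2: δ = [1.099e-03, 4.395e-03, 2.197e-03]  ψ = [2, 2, 2]  (obs o_2=1)
t=3: δ = [4.120e-04, 1.373e-04, 8.240e-04]  ψ = [1, 1, 1]  (obs o_3=0)
t=4: δ = [2.575e-05, 1.030e-04, 5.150e-05]  ψ = [2, 2, 0]  (obs o_4=1)
t=5: δ = [9.656e-06, 3.219e-06, 1.931e-05]  ψ = [1, 1, 1]  (obs o_5=0)
t=6: δ = [6.035e-07, 2.414e-06, 1.207e-06]  ψ = [2, 2, 0]  (obs o_6=1)
backtrack: best end state = 1; path = [0, 2, 1, 2, 1, 2, 1]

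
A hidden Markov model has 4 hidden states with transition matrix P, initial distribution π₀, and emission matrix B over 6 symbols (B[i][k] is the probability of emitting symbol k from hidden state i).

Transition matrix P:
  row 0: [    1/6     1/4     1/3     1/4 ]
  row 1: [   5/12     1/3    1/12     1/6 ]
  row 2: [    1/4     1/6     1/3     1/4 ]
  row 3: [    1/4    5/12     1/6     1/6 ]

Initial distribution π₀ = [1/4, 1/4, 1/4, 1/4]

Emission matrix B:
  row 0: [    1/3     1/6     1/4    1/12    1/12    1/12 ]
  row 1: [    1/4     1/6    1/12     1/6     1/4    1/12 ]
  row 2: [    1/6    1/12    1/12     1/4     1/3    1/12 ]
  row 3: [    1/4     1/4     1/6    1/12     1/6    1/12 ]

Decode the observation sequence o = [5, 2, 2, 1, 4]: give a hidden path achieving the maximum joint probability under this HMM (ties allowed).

t=0: δ = [2.083e-02, 2.083e-02, 2.083e-02, 2.083e-02]  (obs o_0=5)
t=1: δ = [2.170e-03, 7.234e-04, 5.787e-04, 8.681e-04]  ψ = [1, 3, 0, 0]  (obs o_1=2)
t=2: δ = [9.042e-05, 4.521e-05, 6.028e-05, 9.042e-05]  ψ = [0, 0, 0, 0]  (obs o_2=2)
t=3: δ = [3.768e-06, 6.279e-06, 2.512e-06, 5.651e-06]  ψ = [3, 3, 0, 0]  (obs o_3=1)
t=4: δ = [2.180e-07, 5.887e-07, 4.186e-07, 1.744e-07]  ψ = [1, 3, 0, 1]  (obs o_4=4)
backtrack: best end state = 1; path = [1, 0, 0, 3, 1]

path = [1, 0, 0, 3, 1]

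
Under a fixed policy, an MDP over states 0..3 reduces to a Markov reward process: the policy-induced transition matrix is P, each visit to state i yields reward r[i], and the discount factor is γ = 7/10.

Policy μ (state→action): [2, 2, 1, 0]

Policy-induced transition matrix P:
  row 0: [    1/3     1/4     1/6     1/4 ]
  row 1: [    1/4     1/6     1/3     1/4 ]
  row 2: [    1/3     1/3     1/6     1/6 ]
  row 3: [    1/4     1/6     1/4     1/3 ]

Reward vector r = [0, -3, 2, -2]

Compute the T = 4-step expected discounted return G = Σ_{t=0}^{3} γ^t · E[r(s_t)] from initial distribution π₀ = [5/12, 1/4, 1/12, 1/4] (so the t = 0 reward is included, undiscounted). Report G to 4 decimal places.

G = -2.2020

t=0: π = [0.4167, 0.2500, 0.0833, 0.2500], E[r] = -1.0833, γ^t·E[r] = -1.083333, running G = -1.083333
t=1: π = [0.2917, 0.2153, 0.2292, 0.2639], E[r] = -0.7153, γ^t·E[r] = -0.500694, running G = -1.584028
t=2: π = [0.2934, 0.2292, 0.2245, 0.2529], E[r] = -0.7442, γ^t·E[r] = -0.364664, running G = -1.948692
t=3: π = [0.2932, 0.2285, 0.2259, 0.2524], E[r] = -0.7385, γ^t·E[r] = -0.253297, running G = -2.201989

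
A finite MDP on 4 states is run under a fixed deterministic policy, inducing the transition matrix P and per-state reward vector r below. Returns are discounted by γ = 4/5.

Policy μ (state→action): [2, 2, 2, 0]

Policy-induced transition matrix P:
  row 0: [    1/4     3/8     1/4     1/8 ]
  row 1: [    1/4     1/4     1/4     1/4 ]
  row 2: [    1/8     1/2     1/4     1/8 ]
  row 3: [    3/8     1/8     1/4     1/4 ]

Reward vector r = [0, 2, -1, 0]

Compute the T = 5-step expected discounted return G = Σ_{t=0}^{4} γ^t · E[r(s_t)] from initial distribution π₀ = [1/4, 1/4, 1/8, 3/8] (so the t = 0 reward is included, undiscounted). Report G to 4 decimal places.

t=0: π = [0.2500, 0.2500, 0.1250, 0.3750], E[r] = 0.3750, γ^t·E[r] = 0.375000, running G = 0.375000
t=1: π = [0.2813, 0.2656, 0.2500, 0.2031], E[r] = 0.2813, γ^t·E[r] = 0.225000, running G = 0.600000
t=2: π = [0.2441, 0.3223, 0.2500, 0.1836], E[r] = 0.3945, γ^t·E[r] = 0.252500, running G = 0.852500
t=3: π = [0.2417, 0.3201, 0.2500, 0.1882], E[r] = 0.3901, γ^t·E[r] = 0.199750, running G = 1.052250
t=4: π = [0.2423, 0.3192, 0.2500, 0.1885], E[r] = 0.3884, γ^t·E[r] = 0.159075, running G = 1.211325

G = 1.2113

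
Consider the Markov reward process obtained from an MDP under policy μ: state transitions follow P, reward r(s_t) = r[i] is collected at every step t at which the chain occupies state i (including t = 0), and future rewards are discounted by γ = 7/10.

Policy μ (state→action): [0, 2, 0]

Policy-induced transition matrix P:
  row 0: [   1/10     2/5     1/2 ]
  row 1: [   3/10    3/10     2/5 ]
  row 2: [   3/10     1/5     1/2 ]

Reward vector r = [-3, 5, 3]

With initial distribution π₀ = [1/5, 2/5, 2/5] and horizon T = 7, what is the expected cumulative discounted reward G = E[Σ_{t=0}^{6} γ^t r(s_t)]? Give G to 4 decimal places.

G = 6.8004

t=0: π = [0.2000, 0.4000, 0.4000], E[r] = 2.6000, γ^t·E[r] = 2.600000, running G = 2.600000
t=1: π = [0.2600, 0.2800, 0.4600], E[r] = 2.0000, γ^t·E[r] = 1.400000, running G = 4.000000
t=2: π = [0.2480, 0.2800, 0.4720], E[r] = 2.0720, γ^t·E[r] = 1.015280, running G = 5.015280
t=3: π = [0.2504, 0.2776, 0.4720], E[r] = 2.0528, γ^t·E[r] = 0.704110, running G = 5.719390
t=4: π = [0.2499, 0.2778, 0.4722], E[r] = 2.0562, γ^t·E[r] = 0.493684, running G = 6.213074
t=5: π = [0.2500, 0.2778, 0.4722], E[r] = 2.0554, γ^t·E[r] = 0.345458, running G = 6.558532
t=6: π = [0.2500, 0.2778, 0.4722], E[r] = 2.0556, γ^t·E[r] = 0.241837, running G = 6.800369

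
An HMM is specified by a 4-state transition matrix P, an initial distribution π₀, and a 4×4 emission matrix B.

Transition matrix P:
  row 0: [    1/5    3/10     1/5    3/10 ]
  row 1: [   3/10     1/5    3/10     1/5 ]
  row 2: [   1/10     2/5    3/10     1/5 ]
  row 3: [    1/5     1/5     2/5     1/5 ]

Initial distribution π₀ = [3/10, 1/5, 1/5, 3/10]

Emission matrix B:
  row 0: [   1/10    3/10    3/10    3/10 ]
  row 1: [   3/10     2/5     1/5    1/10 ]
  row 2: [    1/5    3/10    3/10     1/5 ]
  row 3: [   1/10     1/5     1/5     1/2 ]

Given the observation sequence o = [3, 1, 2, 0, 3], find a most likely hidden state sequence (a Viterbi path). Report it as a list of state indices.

t=0: δ = [9.000e-02, 2.000e-02, 4.000e-02, 1.500e-01]  (obs o_0=3)
t=1: δ = [9.000e-03, 1.200e-02, 1.800e-02, 6.000e-03]  ψ = [3, 3, 3, 3]  (obs o_1=1)
t=2: δ = [1.080e-03, 1.440e-03, 1.620e-03, 7.200e-04]  ψ = [1, 2, 2, 2]  (obs o_2=2)
t=3: δ = [4.320e-05, 1.944e-04, 9.720e-05, 3.240e-05]  ψ = [1, 2, 2, 0]  (obs o_3=0)
t=4: δ = [1.750e-05, 3.888e-06, 1.166e-05, 1.944e-05]  ψ = [1, 1, 1, 1]  (obs o_4=3)
backtrack: best end state = 3; path = [3, 2, 2, 1, 3]

path = [3, 2, 2, 1, 3]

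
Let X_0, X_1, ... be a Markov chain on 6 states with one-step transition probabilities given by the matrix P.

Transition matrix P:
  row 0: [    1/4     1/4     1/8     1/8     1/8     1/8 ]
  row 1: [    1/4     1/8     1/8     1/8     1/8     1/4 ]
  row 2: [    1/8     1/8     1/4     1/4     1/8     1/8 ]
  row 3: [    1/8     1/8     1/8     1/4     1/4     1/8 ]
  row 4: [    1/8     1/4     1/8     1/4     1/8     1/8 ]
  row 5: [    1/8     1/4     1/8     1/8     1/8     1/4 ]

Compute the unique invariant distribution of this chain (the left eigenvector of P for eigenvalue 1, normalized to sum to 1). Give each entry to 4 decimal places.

Balance equations π_j = Σ_i π_i·P[i][j]:
  π_0 = 1/4·π_0 + 1/4·π_1 + 1/8·π_2 + 1/8·π_3 + 1/8·π_4 + 1/8·π_5
  π_1 = 1/4·π_0 + 1/8·π_1 + 1/8·π_2 + 1/8·π_3 + 1/4·π_4 + 1/4·π_5
  π_2 = 1/8·π_0 + 1/8·π_1 + 1/4·π_2 + 1/8·π_3 + 1/8·π_4 + 1/8·π_5
  π_3 = 1/8·π_0 + 1/8·π_1 + 1/4·π_2 + 1/4·π_3 + 1/4·π_4 + 1/8·π_5
  π_4 = 1/8·π_0 + 1/8·π_1 + 1/8·π_2 + 1/4·π_3 + 1/8·π_4 + 1/8·π_5
  normalize: π_0 + π_1 + π_2 + π_3 + π_4 + π_5 = 1
Solving the linear system gives exactly π = [587/3465, 92/495, 1/7, 71/385, 57/385, 587/3465].

π = [0.1694, 0.1859, 0.1429, 0.1844, 0.1481, 0.1694]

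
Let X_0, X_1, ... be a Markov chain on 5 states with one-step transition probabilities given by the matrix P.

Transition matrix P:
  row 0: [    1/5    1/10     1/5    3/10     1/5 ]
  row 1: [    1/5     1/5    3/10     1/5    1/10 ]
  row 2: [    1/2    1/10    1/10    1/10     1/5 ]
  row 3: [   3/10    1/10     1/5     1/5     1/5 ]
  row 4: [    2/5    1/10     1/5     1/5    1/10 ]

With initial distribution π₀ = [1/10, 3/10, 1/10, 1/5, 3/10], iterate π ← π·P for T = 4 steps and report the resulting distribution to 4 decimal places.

t=0: π = [0.1000, 0.3000, 0.1000, 0.2000, 0.3000]
t=1: π = [0.3100, 0.1300, 0.2200, 0.2000, 0.1400]
t=2: π = [0.3140, 0.1130, 0.1910, 0.2090, 0.1730]
t=3: π = [0.3128, 0.1113, 0.1922, 0.2123, 0.1714]
t=4: π = [0.3132, 0.1111, 0.1919, 0.2121, 0.1717]

π = [0.3132, 0.1111, 0.1919, 0.2121, 0.1717]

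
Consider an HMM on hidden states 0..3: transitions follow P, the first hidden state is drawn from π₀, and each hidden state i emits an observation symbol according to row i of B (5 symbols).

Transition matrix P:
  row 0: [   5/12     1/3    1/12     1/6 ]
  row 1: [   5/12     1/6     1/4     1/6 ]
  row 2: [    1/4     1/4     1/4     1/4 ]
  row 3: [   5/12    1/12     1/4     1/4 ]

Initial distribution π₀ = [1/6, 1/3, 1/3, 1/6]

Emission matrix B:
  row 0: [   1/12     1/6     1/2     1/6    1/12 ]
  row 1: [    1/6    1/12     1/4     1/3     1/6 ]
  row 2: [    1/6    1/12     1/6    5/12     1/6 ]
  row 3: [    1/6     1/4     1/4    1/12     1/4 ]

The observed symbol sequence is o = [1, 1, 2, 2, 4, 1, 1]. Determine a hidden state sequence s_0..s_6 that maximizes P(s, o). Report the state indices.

path = [3, 0, 0, 0, 1, 0, 0]

t=0: δ = [2.778e-02, 2.778e-02, 2.778e-02, 4.167e-02]  (obs o_0=1)
t=1: δ = [2.894e-03, 7.716e-04, 8.681e-04, 2.604e-03]  ψ = [3, 0, 3, 3]  (obs o_1=1)
t=2: δ = [6.028e-04, 2.411e-04, 1.085e-04, 1.628e-04]  ψ = [0, 0, 3, 3]  (obs o_2=2)
t=3: δ = [1.256e-04, 5.023e-05, 1.005e-05, 2.512e-05]  ψ = [0, 0, 1, 0]  (obs o_3=2)
t=4: δ = [4.361e-06, 6.977e-06, 2.093e-06, 5.233e-06]  ψ = [0, 0, 1, 0]  (obs o_4=4)
t=5: δ = [4.845e-07, 1.211e-07, 1.454e-07, 3.270e-07]  ψ = [1, 0, 1, 3]  (obs o_5=1)
t=6: δ = [3.365e-08, 1.346e-08, 6.814e-09, 2.044e-08]  ψ = [0, 0, 3, 3]  (obs o_6=1)
backtrack: best end state = 0; path = [3, 0, 0, 0, 1, 0, 0]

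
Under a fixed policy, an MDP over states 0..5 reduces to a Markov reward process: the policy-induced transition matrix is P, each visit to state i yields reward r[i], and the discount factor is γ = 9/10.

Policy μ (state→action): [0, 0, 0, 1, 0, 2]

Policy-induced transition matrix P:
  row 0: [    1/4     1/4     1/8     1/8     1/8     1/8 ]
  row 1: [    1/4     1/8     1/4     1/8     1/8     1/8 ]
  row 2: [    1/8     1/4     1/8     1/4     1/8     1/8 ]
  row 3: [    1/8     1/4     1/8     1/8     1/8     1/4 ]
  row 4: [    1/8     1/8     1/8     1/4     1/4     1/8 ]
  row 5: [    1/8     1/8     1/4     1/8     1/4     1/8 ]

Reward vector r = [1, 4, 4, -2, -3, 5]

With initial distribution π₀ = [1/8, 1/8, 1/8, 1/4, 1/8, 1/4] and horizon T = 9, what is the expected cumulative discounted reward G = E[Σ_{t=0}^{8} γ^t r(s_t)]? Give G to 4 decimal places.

G = 9.1823

t=0: π = [0.1250, 0.1250, 0.1250, 0.2500, 0.1250, 0.2500], E[r] = 1.5000, γ^t·E[r] = 1.500000, running G = 1.500000
t=1: π = [0.1563, 0.1875, 0.1719, 0.1563, 0.1719, 0.1563], E[r] = 1.5469, γ^t·E[r] = 1.392188, running G = 2.892188
t=2: π = [0.1680, 0.1855, 0.1680, 0.1680, 0.1660, 0.1445], E[r] = 1.4707, γ^t·E[r] = 1.191270, running G = 4.083457
t=3: π = [0.1692, 0.1880, 0.1663, 0.1667, 0.1638, 0.1460], E[r] = 1.4912, γ^t·E[r] = 1.087093, running G = 5.170550
t=4: π = [0.1696, 0.1878, 0.1667, 0.1663, 0.1637, 0.1458], E[r] = 1.4933, γ^t·E[r] = 0.979725, running G = 6.150275
t=5: π = [0.1697, 0.1878, 0.1667, 0.1663, 0.1637, 0.1458], E[r] = 1.4930, γ^t·E[r] = 0.881613, running G = 7.031888
t=6: π = [0.1697, 0.1878, 0.1667, 0.1663, 0.1637, 0.1458], E[r] = 1.4931, γ^t·E[r] = 0.793510, running G = 7.825398
t=7: π = [0.1697, 0.1878, 0.1667, 0.1663, 0.1637, 0.1458], E[r] = 1.4931, γ^t·E[r] = 0.714162, running G = 8.539561
t=8: π = [0.1697, 0.1878, 0.1667, 0.1663, 0.1637, 0.1458], E[r] = 1.4931, γ^t·E[r] = 0.642746, running G = 9.182307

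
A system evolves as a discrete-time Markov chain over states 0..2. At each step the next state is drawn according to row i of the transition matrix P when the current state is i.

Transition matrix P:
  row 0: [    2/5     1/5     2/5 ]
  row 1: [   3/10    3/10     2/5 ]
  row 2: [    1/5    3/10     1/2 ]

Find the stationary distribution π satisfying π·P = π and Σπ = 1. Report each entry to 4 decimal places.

Balance equations π_j = Σ_i π_i·P[i][j]:
  π_0 = 2/5·π_0 + 3/10·π_1 + 1/5·π_2
  π_1 = 1/5·π_0 + 3/10·π_1 + 3/10·π_2
  normalize: π_0 + π_1 + π_2 = 1
Solving the linear system gives exactly π = [23/81, 22/81, 4/9].

π = [0.2840, 0.2716, 0.4444]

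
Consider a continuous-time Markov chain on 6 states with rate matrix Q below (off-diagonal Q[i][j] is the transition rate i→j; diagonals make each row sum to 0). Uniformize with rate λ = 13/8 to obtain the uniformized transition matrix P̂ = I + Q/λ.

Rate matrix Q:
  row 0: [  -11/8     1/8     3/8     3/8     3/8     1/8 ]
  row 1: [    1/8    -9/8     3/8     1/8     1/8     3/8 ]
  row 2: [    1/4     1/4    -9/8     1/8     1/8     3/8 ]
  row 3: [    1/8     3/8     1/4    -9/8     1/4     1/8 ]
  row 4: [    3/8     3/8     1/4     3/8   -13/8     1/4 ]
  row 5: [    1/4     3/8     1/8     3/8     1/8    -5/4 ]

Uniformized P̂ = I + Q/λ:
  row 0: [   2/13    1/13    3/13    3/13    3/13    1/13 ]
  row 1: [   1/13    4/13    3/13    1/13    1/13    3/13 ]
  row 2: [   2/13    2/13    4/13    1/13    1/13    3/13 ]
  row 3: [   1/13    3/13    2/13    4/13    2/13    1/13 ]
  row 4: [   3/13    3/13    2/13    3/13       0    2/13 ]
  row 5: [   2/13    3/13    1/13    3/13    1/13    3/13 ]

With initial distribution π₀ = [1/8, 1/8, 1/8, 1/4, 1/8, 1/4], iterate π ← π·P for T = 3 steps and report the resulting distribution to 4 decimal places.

t=0: π = [0.1250, 0.1250, 0.1250, 0.2500, 0.1250, 0.2500]
t=1: π = [0.1346, 0.2115, 0.1731, 0.2115, 0.1058, 0.1635]
t=2: π = [0.1294, 0.2130, 0.1945, 0.1879, 0.1058, 0.1694]
t=3: π = [0.1311, 0.2123, 0.1971, 0.1825, 0.1032, 0.1738]

π = [0.1311, 0.2123, 0.1971, 0.1825, 0.1032, 0.1738]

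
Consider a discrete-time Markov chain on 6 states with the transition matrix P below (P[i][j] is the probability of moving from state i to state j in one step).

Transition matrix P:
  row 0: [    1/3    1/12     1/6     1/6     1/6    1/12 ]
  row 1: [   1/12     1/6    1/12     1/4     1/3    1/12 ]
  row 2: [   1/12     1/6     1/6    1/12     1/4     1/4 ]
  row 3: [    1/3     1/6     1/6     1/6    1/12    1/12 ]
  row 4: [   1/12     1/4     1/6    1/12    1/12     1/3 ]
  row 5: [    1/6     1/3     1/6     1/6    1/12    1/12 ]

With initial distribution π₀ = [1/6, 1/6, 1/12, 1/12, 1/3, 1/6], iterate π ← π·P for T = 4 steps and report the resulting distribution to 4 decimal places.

π = [0.1797, 0.1914, 0.1507, 0.1557, 0.1711, 0.1513]

t=0: π = [0.1667, 0.1667, 0.0833, 0.0833, 0.3333, 0.1667]
t=1: π = [0.1597, 0.2083, 0.1528, 0.1458, 0.1528, 0.1806]
t=2: π = [0.1748, 0.1962, 0.1493, 0.1586, 0.1742, 0.1470]
t=3: π = [0.1789, 0.1911, 0.1503, 0.1561, 0.1718, 0.1518]
t=4: π = [0.1797, 0.1914, 0.1507, 0.1557, 0.1711, 0.1513]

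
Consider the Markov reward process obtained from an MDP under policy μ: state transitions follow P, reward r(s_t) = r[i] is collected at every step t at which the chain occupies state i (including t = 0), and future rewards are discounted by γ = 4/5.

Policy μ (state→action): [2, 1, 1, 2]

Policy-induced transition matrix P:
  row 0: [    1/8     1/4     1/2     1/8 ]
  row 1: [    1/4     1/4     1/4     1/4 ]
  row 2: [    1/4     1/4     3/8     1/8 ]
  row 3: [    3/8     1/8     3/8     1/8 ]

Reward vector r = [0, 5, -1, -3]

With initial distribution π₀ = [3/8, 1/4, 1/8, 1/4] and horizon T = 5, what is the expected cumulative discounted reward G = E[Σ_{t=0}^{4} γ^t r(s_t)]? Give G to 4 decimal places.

G = 1.0582

t=0: π = [0.3750, 0.2500, 0.1250, 0.2500], E[r] = 0.3750, γ^t·E[r] = 0.375000, running G = 0.375000
t=1: π = [0.2344, 0.2188, 0.3906, 0.1563], E[r] = 0.2344, γ^t·E[r] = 0.187500, running G = 0.562500
t=2: π = [0.2402, 0.2305, 0.3770, 0.1523], E[r] = 0.3184, γ^t·E[r] = 0.203750, running G = 0.766250
t=3: π = [0.2390, 0.2310, 0.3762, 0.1538], E[r] = 0.3171, γ^t·E[r] = 0.162375, running G = 0.928625
t=4: π = [0.2393, 0.2308, 0.3760, 0.1539], E[r] = 0.3163, γ^t·E[r] = 0.129538, running G = 1.058163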